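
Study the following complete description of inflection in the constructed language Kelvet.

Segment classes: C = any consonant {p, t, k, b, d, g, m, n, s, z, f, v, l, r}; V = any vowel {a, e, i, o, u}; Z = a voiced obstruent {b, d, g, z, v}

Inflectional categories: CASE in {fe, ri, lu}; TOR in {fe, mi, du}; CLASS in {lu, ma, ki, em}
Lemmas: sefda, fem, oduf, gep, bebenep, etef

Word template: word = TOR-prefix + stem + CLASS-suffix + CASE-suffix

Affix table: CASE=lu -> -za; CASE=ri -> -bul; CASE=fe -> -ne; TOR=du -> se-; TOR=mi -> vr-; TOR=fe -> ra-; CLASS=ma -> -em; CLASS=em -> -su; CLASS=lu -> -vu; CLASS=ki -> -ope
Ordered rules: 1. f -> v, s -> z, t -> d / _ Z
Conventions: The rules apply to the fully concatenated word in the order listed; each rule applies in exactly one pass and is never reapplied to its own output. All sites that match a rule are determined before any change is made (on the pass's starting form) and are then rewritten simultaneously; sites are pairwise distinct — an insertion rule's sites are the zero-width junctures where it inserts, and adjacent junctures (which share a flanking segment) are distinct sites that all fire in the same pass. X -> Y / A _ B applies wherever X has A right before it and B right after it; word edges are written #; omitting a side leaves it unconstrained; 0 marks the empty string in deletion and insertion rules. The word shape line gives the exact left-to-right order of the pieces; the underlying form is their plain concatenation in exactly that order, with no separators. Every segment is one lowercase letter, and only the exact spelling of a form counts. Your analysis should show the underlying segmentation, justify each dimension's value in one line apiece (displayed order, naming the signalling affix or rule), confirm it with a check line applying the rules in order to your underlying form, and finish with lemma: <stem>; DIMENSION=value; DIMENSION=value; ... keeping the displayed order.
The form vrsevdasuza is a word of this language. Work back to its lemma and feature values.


underlying: vr-sefda-su-za
CASE=lu - signalled by the affix -za
TOR=mi - signalled by the affix vr-
CLASS=em - signalled by the affix -su
check: vrsefdasuza -> vrsevdasuza
lemma: sefda; CASE=lu; TOR=mi; CLASS=em


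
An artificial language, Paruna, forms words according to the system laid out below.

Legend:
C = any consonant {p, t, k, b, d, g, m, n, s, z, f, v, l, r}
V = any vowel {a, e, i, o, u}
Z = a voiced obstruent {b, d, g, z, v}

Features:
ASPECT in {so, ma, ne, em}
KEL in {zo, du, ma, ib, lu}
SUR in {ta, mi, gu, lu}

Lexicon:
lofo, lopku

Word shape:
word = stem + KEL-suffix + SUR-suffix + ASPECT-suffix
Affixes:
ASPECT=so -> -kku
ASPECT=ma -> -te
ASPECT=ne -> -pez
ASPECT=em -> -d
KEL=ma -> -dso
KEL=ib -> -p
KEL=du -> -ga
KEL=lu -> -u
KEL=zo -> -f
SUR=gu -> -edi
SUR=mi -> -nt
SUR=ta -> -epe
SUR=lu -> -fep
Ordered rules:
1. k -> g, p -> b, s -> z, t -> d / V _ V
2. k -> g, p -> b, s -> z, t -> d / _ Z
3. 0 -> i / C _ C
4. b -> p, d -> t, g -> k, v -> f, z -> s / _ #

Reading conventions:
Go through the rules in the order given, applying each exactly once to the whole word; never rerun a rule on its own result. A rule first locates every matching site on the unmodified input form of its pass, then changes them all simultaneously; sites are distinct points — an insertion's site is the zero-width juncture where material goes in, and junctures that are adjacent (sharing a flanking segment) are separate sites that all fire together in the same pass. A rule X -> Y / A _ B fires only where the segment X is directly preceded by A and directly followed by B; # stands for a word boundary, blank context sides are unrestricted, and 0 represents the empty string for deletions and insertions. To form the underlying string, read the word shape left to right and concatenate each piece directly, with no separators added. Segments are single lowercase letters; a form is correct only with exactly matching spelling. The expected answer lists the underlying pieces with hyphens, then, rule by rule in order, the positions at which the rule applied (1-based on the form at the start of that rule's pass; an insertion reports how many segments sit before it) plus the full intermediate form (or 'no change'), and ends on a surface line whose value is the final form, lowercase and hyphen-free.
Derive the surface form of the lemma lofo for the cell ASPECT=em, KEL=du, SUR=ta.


underlying: lofo-ga-epe-d
1. k -> g, p -> b, s -> z, t -> d / V _ V: fires at position(s) 8: lofogaebed
2. k -> g, p -> b, s -> z, t -> d / _ Z: no change
3. 0 -> i / C _ C: no change
4. b -> p, d -> t, g -> k, v -> f, z -> s / _ #: fires at position(s) 10: lofogaebet
surface: lofogaebet


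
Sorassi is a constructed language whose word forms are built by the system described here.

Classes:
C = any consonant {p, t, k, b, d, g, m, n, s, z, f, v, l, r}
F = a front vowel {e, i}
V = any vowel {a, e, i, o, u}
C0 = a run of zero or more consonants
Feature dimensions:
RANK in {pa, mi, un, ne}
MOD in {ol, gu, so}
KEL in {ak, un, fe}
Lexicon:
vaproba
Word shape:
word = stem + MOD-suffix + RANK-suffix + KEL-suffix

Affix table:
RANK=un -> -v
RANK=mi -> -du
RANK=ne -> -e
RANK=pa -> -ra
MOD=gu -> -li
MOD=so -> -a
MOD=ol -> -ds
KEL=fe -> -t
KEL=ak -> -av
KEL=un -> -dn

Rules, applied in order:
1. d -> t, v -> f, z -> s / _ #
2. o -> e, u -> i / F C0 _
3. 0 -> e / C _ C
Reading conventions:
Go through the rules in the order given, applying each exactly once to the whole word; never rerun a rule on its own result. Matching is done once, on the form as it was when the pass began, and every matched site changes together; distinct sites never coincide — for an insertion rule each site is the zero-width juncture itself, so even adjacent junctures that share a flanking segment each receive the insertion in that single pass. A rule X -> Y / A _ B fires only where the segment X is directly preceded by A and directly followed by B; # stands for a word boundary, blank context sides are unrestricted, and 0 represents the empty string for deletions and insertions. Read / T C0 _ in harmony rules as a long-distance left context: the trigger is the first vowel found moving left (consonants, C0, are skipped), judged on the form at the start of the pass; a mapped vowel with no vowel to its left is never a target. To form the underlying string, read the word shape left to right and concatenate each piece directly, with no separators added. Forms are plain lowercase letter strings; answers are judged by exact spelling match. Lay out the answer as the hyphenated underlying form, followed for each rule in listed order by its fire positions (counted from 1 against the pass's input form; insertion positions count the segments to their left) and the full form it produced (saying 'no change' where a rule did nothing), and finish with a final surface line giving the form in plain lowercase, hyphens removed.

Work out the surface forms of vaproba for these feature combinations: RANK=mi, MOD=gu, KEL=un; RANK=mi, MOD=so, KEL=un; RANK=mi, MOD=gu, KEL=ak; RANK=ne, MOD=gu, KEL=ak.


cell RANK=mi, MOD=gu, KEL=un:
underlying: vaproba-li-du-dn
1. d -> t, v -> f, z -> s / _ #: no change
2. o -> e, u -> i / F C0 _: fires at position(s) 11: vaprobalididn
3. 0 -> e / C _ C: inserts after position(s) 3, 12: vaperobalididen
surface: vaperobalididen

cell RANK=mi, MOD=so, KEL=un:
underlying: vaproba-a-du-dn
1. d -> t, v -> f, z -> s / _ #: no change
2. o -> e, u -> i / F C0 _: no change
3. 0 -> e / C _ C: inserts after position(s) 3, 11: vaperobaaduden
surface: vaperobaaduden

cell RANK=mi, MOD=gu, KEL=ak:
underlying: vaproba-li-du-av
1. d -> t, v -> f, z -> s / _ #: fires at position(s) 13: vaprobaliduaf
2. o -> e, u -> i / F C0 _: fires at position(s) 11: vaprobalidiaf
3. 0 -> e / C _ C: inserts after position(s) 3: vaperobalidiaf
surface: vaperobalidiaf

cell RANK=ne, MOD=gu, KEL=ak:
underlying: vaproba-li-e-av
1. d -> t, v -> f, z -> s / _ #: fires at position(s) 12: vaprobalieaf
2. o -> e, u -> i / F C0 _: no change
3. 0 -> e / C _ C: inserts after position(s) 3: vaperobalieaf
surface: vaperobalieaf


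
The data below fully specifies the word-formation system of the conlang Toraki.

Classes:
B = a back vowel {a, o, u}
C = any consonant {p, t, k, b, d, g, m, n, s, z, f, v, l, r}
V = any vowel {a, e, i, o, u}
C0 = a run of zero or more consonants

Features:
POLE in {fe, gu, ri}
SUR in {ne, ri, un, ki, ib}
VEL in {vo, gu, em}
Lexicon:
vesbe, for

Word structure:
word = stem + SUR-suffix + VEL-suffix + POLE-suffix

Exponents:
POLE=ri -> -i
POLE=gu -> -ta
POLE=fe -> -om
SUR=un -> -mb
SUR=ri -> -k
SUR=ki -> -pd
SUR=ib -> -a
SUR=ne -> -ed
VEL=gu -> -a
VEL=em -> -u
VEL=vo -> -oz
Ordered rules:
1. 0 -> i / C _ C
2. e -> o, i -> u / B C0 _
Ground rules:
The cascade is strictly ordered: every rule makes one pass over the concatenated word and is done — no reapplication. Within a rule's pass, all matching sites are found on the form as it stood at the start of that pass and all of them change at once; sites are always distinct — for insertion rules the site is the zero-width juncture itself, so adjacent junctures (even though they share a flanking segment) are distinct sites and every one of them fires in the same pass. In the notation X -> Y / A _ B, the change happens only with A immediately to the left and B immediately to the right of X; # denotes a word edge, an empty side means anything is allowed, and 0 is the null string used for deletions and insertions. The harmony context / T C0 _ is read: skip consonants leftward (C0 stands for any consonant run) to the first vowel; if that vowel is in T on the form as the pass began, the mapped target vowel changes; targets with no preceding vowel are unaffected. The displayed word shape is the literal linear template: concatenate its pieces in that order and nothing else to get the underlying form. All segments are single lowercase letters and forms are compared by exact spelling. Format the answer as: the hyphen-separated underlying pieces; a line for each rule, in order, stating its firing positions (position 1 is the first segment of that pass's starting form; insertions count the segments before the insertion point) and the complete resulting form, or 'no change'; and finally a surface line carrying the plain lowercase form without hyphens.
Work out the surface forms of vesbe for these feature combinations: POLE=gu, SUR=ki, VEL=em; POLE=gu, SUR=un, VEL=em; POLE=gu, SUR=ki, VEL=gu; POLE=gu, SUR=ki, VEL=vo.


cell POLE=gu, SUR=ki, VEL=em:
underlying: vesbe-pd-u-ta
1. 0 -> i / C _ C: inserts after position(s) 3, 6: vesibepiduta
2. e -> o, i -> u / B C0 _: no change
surface: vesibepiduta

cell POLE=gu, SUR=un, VEL=em:
underlying: vesbe-mb-u-ta
1. 0 -> i / C _ C: inserts after position(s) 3, 6: vesibemibuta
2. e -> o, i -> u / B C0 _: no change
surface: vesibemibuta

cell POLE=gu, SUR=ki, VEL=gu:
underlying: vesbe-pd-a-ta
1. 0 -> i / C _ C: inserts after position(s) 3, 6: vesibepidata
2. e -> o, i -> u / B C0 _: no change
surface: vesibepidata

cell POLE=gu, SUR=ki, VEL=vo:
underlying: vesbe-pd-oz-ta
1. 0 -> i / C _ C: inserts after position(s) 3, 6, 9: vesibepidozita
2. e -> o, i -> u / B C0 _: fires at position(s) 12: vesibepidozuta
surface: vesibepidozuta


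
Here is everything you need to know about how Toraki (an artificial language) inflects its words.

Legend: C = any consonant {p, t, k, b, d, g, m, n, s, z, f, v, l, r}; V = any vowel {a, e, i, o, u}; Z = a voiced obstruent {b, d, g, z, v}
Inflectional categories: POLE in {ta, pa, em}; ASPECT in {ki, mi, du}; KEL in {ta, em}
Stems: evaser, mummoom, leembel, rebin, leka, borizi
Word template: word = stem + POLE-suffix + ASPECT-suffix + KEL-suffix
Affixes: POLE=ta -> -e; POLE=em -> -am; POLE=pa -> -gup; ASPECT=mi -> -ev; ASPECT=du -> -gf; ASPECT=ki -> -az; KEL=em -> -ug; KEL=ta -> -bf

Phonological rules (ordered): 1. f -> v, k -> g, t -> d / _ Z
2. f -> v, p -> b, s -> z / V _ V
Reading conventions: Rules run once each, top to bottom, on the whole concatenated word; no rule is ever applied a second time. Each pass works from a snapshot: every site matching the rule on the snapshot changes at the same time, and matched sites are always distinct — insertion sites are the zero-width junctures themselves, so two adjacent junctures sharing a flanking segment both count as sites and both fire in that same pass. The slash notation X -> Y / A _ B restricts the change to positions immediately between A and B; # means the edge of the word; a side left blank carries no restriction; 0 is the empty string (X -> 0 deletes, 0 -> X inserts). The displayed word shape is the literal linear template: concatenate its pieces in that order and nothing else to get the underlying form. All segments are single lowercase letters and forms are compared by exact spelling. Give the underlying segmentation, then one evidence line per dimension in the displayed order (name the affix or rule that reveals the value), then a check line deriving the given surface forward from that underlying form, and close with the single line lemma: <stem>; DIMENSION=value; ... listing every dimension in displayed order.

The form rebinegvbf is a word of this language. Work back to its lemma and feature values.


underlying: rebin-e-gf-bf
POLE=ta - signalled by the affix -e
ASPECT=du - signalled by the affix -gf
KEL=ta - signalled by the affix -bf
check: rebinegfbf -> rebinegvbf -> rebinegvbf
lemma: rebin; POLE=ta; ASPECT=du; KEL=ta


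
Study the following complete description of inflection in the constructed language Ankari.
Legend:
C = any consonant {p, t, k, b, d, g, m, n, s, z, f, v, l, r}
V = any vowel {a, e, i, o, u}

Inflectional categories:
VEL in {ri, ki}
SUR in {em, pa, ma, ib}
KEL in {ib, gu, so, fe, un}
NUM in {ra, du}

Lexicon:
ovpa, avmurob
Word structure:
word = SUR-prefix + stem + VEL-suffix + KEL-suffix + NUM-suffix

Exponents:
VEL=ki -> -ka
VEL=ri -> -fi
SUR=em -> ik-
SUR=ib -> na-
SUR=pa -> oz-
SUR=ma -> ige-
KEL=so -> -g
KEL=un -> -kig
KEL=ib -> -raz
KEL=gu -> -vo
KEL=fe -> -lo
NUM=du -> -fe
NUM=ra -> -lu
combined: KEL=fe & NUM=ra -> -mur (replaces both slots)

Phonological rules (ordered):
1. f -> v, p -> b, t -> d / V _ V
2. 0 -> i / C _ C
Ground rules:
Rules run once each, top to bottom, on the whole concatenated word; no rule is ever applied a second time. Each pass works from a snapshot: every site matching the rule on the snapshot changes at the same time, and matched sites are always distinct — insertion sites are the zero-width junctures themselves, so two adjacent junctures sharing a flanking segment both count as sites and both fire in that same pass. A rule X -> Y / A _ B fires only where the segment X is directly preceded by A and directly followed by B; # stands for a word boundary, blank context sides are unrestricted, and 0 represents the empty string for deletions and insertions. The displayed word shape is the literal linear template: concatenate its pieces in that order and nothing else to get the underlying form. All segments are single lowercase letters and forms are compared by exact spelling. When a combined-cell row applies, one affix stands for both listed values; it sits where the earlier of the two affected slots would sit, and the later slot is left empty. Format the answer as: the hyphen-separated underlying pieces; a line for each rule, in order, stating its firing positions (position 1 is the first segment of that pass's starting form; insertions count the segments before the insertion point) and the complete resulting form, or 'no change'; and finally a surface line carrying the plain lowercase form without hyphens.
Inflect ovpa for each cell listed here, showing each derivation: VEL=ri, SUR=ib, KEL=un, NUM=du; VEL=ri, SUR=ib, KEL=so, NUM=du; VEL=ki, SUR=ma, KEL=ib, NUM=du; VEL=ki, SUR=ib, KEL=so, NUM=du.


cell VEL=ri, SUR=ib, KEL=un, NUM=du:
underlying: na-ovpa-fi-kig-fe
1. f -> v, p -> b, t -> d / V _ V: fires at position(s) 7: naovpavikigfe
2. 0 -> i / C _ C: inserts after position(s) 4, 11: naovipavikigife
surface: naovipavikigife

cell VEL=ri, SUR=ib, KEL=so, NUM=du:
underlying: na-ovpa-fi-g-fe
1. f -> v, p -> b, t -> d / V _ V: fires at position(s) 7: naovpavigfe
2. 0 -> i / C _ C: inserts after position(s) 4, 9: naovipavigife
surface: naovipavigife

cell VEL=ki, SUR=ma, KEL=ib, NUM=du:
underlying: ige-ovpa-ka-raz-fe
1. f -> v, p -> b, t -> d / V _ V: no change
2. 0 -> i / C _ C: inserts after position(s) 5, 12: igeovipakarazife
surface: igeovipakarazife

cell VEL=ki, SUR=ib, KEL=so, NUM=du:
underlying: na-ovpa-ka-g-fe
1. f -> v, p -> b, t -> d / V _ V: no change
2. 0 -> i / C _ C: inserts after position(s) 4, 9: naovipakagife
surface: naovipakagife


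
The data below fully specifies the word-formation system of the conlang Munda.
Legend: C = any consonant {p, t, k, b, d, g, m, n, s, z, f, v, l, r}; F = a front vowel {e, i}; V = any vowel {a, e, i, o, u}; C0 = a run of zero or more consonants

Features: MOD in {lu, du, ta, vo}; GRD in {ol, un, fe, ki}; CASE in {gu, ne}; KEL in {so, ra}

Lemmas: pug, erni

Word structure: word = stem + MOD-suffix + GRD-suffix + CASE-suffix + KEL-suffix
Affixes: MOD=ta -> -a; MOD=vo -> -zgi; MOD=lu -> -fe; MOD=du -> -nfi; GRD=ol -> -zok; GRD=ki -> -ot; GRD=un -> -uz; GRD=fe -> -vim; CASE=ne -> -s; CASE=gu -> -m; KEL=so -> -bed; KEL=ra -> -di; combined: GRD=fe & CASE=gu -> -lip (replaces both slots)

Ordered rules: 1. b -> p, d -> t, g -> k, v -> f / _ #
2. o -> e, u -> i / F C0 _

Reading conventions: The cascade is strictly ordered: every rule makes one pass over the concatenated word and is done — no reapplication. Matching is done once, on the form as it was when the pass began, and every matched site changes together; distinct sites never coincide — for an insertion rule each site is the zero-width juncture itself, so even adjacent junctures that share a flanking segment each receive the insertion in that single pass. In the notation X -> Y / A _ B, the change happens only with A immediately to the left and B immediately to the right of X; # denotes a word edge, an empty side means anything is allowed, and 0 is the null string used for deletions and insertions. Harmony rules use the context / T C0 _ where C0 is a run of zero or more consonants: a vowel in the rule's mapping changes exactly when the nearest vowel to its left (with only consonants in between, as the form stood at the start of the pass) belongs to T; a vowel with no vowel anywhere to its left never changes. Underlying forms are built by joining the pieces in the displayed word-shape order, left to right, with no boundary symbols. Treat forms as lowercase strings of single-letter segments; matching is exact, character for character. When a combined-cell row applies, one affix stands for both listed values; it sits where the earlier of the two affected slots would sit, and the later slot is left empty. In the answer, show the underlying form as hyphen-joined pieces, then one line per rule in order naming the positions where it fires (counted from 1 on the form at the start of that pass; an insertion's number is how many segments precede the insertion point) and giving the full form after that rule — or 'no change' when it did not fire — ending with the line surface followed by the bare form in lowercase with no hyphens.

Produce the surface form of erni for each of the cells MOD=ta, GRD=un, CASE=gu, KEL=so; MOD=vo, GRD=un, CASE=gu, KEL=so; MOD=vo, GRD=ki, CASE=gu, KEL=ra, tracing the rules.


cell MOD=ta, GRD=un, CASE=gu, KEL=so:
underlying: erni-a-uz-m-bed
1. b -> p, d -> t, g -> k, v -> f / _ #: fires at position(s) 11: erniauzmbet
2. o -> e, u -> i / F C0 _: no change
surface: erniauzmbet

cell MOD=vo, GRD=un, CASE=gu, KEL=so:
underlying: erni-zgi-uz-m-bed
1. b -> p, d -> t, g -> k, v -> f / _ #: fires at position(s) 13: ernizgiuzmbet
2. o -> e, u -> i / F C0 _: fires at position(s) 8: ernizgiizmbet
surface: ernizgiizmbet

cell MOD=vo, GRD=ki, CASE=gu, KEL=ra:
underlying: erni-zgi-ot-m-di
1. b -> p, d -> t, g -> k, v -> f / _ #: no change
2. o -> e, u -> i / F C0 _: fires at position(s) 8: ernizgietmdi
surface: ernizgietmdi


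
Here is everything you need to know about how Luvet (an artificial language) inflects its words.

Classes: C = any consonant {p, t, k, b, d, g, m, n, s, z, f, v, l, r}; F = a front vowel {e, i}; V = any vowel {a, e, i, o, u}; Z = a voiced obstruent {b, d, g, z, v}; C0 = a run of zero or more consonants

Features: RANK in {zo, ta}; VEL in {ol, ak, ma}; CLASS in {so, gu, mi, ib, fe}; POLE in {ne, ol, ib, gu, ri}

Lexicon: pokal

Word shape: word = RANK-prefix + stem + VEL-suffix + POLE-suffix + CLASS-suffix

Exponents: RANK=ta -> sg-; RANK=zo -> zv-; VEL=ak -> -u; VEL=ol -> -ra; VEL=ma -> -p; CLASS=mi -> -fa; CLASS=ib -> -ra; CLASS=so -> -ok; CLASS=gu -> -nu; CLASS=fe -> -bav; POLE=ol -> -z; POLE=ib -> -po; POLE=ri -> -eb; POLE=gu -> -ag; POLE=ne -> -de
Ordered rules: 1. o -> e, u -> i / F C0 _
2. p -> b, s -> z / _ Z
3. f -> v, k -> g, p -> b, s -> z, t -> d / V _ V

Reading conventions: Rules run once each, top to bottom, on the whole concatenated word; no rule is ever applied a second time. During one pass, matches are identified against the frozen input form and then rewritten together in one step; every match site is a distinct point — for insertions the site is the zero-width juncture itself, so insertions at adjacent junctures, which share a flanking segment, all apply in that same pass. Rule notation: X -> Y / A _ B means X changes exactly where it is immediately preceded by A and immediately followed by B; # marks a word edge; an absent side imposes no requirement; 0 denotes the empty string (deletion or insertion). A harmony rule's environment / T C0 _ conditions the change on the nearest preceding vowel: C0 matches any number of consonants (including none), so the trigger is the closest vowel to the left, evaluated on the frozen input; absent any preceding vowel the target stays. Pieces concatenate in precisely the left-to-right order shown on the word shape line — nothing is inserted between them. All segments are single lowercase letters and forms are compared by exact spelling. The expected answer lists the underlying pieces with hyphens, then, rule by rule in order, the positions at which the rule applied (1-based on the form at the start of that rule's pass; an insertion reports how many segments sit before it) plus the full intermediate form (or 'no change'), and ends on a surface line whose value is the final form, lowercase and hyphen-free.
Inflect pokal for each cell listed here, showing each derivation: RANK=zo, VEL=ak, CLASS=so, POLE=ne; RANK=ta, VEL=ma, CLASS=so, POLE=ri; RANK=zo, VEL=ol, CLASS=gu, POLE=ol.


cell RANK=zo, VEL=ak, CLASS=so, POLE=ne:
underlying: zv-pokal-u-de-ok
1. o -> e, u -> i / F C0 _: fires at position(s) 11: zvpokaludeek
2. p -> b, s -> z / _ Z: no change
3. f -> v, k -> g, p -> b, s -> z, t -> d / V _ V: fires at position(s) 5: zvpogaludeek
surface: zvpogaludeek

cell RANK=ta, VEL=ma, CLASS=so, POLE=ri:
underlying: sg-pokal-p-eb-ok
1. o -> e, u -> i / F C0 _: fires at position(s) 11: sgpokalpebek
2. p -> b, s -> z / _ Z: fires at position(s) 1: zgpokalpebek
3. f -> v, k -> g, p -> b, s -> z, t -> d / V _ V: fires at position(s) 5: zgpogalpebek
surface: zgpogalpebek

cell RANK=zo, VEL=ol, CLASS=gu, POLE=ol:
underlying: zv-pokal-ra-z-nu
1. o -> e, u -> i / F C0 _: no change
2. p -> b, s -> z / _ Z: no change
3. f -> v, k -> g, p -> b, s -> z, t -> d / V _ V: fires at position(s) 5: zvpogalraznu
surface: zvpogalraznu


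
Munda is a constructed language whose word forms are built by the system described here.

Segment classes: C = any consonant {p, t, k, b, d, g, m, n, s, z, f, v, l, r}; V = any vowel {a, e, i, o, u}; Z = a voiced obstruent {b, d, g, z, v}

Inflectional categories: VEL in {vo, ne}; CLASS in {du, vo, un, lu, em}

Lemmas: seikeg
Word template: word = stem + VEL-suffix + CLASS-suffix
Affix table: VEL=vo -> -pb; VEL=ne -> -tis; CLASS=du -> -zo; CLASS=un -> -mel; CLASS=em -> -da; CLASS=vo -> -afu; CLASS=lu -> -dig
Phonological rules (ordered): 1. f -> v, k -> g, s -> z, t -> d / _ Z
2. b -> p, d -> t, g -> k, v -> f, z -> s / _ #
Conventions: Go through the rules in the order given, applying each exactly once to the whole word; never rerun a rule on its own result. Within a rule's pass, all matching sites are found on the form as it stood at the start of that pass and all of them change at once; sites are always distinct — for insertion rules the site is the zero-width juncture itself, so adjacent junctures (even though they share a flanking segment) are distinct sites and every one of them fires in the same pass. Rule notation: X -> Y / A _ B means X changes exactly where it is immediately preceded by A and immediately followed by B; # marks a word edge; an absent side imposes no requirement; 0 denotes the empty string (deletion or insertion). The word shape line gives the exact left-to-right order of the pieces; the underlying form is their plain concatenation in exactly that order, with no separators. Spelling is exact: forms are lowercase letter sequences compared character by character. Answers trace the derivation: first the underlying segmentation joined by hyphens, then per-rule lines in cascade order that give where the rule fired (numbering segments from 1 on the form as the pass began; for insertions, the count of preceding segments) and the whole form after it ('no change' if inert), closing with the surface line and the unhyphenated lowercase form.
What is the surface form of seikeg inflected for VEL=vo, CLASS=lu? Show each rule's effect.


underlying: seikeg-pb-dig
1. f -> v, k -> g, s -> z, t -> d / _ Z: no change
2. b -> p, d -> t, g -> k, v -> f, z -> s / _ #: fires at position(s) 11: seikegpbdik
surface: seikegpbdik


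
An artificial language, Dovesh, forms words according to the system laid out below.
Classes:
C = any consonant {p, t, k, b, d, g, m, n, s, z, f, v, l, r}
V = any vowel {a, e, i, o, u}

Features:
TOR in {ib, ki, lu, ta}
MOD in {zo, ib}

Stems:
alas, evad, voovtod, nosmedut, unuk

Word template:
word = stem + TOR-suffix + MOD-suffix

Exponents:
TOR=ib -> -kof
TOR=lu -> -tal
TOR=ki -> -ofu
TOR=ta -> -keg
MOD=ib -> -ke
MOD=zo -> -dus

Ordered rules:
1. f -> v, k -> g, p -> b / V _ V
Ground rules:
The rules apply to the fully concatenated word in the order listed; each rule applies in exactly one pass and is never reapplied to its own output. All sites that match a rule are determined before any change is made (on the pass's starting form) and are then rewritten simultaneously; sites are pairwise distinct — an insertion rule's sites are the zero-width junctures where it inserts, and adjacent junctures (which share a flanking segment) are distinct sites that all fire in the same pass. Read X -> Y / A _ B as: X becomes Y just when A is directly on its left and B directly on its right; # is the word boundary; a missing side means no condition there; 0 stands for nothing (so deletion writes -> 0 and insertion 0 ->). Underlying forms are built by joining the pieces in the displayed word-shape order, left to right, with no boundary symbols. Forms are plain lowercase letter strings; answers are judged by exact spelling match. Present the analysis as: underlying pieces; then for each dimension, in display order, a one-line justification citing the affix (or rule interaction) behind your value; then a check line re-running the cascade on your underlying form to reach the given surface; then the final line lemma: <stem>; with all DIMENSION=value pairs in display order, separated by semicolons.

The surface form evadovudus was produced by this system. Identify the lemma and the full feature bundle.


underlying: evad-ofu-dus
TOR=ki - signalled by the affix -ofu
MOD=zo - signalled by the affix -dus
check: evadofudus -> evadovudus
lemma: evad; TOR=ki; MOD=zo


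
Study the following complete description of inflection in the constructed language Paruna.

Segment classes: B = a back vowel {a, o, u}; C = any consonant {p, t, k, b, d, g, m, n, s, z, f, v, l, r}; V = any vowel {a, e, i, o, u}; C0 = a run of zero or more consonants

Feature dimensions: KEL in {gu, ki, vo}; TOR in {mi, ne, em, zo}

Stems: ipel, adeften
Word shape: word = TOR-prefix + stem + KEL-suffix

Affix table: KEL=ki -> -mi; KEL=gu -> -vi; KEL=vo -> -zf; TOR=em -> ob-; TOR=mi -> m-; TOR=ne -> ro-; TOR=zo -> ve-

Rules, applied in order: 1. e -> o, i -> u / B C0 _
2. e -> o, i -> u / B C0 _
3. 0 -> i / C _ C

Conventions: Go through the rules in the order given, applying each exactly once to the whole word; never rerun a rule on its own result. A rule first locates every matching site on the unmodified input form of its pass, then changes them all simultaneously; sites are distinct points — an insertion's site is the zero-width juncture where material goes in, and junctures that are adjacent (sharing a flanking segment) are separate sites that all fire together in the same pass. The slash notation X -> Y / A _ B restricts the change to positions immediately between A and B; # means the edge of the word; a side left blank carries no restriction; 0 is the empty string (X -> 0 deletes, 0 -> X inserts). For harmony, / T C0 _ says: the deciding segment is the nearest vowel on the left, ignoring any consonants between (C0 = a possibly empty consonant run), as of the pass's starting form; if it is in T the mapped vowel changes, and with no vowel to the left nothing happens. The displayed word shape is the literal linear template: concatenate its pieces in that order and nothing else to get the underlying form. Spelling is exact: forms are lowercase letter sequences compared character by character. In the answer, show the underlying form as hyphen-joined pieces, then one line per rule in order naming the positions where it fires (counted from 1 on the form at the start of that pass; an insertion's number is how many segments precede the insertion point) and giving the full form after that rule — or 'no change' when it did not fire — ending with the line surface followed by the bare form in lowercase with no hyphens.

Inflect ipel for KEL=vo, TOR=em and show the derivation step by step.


underlying: ob-ipel-zf
1. e -> o, i -> u / B C0 _: fires at position(s) 3: obupelzf
2. e -> o, i -> u / B C0 _: fires at position(s) 5: obupolzf
3. 0 -> i / C _ C: inserts after position(s) 6, 7: obupolizif
surface: obupolizif


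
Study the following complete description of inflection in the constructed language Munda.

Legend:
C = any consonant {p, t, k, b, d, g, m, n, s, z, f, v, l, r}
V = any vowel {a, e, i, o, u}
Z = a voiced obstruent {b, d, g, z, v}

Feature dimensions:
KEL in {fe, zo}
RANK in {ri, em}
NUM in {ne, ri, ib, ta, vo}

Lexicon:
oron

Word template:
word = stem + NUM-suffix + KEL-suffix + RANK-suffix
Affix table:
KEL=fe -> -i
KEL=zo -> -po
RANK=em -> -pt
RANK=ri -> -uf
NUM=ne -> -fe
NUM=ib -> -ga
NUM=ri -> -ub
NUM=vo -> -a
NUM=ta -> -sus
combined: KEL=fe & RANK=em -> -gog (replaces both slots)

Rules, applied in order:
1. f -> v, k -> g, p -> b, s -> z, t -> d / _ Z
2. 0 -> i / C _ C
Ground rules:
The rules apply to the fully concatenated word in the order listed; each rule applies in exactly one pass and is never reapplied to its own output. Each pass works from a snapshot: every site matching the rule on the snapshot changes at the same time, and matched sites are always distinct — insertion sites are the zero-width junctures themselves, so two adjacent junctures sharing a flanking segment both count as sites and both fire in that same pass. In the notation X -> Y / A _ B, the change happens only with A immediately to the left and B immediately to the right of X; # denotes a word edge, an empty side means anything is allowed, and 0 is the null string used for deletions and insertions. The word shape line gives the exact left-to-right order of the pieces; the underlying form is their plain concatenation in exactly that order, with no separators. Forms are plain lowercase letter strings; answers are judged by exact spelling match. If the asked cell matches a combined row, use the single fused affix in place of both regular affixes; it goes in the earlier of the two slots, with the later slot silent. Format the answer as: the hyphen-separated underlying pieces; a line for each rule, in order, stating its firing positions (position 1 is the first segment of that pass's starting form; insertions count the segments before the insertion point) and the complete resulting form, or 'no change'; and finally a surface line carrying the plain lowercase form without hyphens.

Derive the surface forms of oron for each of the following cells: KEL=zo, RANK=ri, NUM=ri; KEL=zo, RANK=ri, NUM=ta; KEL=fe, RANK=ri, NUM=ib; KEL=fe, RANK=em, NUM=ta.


cell KEL=zo, RANK=ri, NUM=ri:
underlying: oron-ub-po-uf
1. f -> v, k -> g, p -> b, s -> z, t -> d / _ Z: no change
2. 0 -> i / C _ C: inserts after position(s) 6: oronubipouf
surface: oronubipouf

cell KEL=zo, RANK=ri, NUM=ta:
underlying: oron-sus-po-uf
1. f -> v, k -> g, p -> b, s -> z, t -> d / _ Z: no change
2. 0 -> i / C _ C: inserts after position(s) 4, 7: oronisusipouf
surface: oronisusipouf

cell KEL=fe, RANK=ri, NUM=ib:
underlying: oron-ga-i-uf
1. f -> v, k -> g, p -> b, s -> z, t -> d / _ Z: no change
2. 0 -> i / C _ C: inserts after position(s) 4: oronigaiuf
surface: oronigaiuf

cell KEL=fe, RANK=em, NUM=ta:
underlying: oron-sus-gog
1. f -> v, k -> g, p -> b, s -> z, t -> d / _ Z: fires at position(s) 7: oronsuzgog
2. 0 -> i / C _ C: inserts after position(s) 4, 7: oronisuzigog
surface: oronisuzigog


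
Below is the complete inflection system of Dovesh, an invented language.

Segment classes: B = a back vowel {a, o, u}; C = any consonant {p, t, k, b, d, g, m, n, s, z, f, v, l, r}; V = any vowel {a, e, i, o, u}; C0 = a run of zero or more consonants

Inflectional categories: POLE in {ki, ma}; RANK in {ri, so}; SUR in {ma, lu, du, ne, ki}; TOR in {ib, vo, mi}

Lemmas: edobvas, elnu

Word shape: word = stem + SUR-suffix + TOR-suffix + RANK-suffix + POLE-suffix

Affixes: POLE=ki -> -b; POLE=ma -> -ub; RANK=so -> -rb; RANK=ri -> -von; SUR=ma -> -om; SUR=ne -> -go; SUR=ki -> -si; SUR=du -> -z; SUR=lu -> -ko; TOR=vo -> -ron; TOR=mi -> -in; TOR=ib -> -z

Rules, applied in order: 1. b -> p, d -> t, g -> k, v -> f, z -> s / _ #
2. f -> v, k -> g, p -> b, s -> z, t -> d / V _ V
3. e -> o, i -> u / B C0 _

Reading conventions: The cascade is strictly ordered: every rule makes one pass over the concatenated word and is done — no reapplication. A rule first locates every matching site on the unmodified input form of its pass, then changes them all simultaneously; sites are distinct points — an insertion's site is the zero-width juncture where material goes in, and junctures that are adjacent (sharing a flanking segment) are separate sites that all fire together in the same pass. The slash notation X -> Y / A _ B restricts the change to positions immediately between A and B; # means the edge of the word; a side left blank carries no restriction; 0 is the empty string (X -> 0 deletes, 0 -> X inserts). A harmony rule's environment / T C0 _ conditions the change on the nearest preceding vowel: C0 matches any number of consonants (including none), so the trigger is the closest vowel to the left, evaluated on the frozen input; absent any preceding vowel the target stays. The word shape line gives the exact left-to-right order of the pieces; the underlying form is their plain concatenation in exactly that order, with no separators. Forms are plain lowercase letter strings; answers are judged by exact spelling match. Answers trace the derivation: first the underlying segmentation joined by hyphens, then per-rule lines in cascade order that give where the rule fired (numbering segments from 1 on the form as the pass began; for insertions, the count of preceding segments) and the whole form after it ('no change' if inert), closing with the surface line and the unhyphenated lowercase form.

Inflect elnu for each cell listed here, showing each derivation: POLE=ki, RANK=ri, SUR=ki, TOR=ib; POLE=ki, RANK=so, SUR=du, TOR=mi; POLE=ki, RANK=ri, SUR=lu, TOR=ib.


cell POLE=ki, RANK=ri, SUR=ki, TOR=ib:
underlying: elnu-si-z-von-b
1. b -> p, d -> t, g -> k, v -> f, z -> s / _ #: fires at position(s) 11: elnusizvonp
2. f -> v, k -> g, p -> b, s -> z, t -> d / V _ V: fires at position(s) 5: elnuzizvonp
3. e -> o, i -> u / B C0 _: fires at position(s) 6: elnuzuzvonp
surface: elnuzuzvonp

cell POLE=ki, RANK=so, SUR=du, TOR=mi:
underlying: elnu-z-in-rb-b
1. b -> p, d -> t, g -> k, v -> f, z -> s / _ #: fires at position(s) 10: elnuzinrbp
2. f -> v, k -> g, p -> b, s -> z, t -> d / V _ V: no change
3. e -> o, i -> u / B C0 _: fires at position(s) 6: elnuzunrbp
surface: elnuzunrbp

cell POLE=ki, RANK=ri, SUR=lu, TOR=ib:
underlying: elnu-ko-z-von-b
1. b -> p, d -> t, g -> k, v -> f, z -> s / _ #: fires at position(s) 11: elnukozvonp
2. f -> v, k -> g, p -> b, s -> z, t -> d / V _ V: fires at position(s) 5: elnugozvonp
3. e -> o, i -> u / B C0 _: no change
surface: elnugozvonp


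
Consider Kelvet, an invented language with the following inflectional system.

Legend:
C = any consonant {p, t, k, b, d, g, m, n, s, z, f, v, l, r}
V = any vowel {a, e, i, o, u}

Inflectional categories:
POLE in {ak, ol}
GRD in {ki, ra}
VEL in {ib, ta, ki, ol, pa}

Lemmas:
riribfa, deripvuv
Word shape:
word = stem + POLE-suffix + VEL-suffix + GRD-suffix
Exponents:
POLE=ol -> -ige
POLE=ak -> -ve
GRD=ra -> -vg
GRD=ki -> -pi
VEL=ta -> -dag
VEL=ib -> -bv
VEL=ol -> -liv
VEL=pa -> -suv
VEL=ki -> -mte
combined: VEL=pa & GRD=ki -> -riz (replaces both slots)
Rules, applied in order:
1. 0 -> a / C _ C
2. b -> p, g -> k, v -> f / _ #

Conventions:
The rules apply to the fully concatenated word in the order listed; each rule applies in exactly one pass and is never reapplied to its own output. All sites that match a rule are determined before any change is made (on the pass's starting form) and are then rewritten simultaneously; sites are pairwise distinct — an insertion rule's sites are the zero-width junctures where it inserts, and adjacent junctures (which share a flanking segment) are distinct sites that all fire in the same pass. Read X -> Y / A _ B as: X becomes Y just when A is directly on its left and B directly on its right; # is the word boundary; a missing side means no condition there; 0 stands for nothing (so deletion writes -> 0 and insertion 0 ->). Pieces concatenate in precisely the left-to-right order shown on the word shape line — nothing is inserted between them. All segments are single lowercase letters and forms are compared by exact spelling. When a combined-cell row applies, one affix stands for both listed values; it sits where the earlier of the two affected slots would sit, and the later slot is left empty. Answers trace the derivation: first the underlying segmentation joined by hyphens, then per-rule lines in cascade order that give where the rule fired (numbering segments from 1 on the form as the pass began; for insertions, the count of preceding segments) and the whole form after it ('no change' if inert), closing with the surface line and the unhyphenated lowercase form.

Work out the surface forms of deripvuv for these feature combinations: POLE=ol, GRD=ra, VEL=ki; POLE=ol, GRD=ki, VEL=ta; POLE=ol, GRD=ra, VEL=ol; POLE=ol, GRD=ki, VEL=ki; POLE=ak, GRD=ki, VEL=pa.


cell POLE=ol, GRD=ra, VEL=ki:
underlying: deripvuv-ige-mte-vg
1. 0 -> a / C _ C: inserts after position(s) 5, 12, 15: deripavuvigematevag
2. b -> p, g -> k, v -> f / _ #: fires at position(s) 19: deripavuvigematevak
surface: deripavuvigematevak

cell POLE=ol, GRD=ki, VEL=ta:
underlying: deripvuv-ige-dag-pi
1. 0 -> a / C _ C: inserts after position(s) 5, 14: deripavuvigedagapi
2. b -> p, g -> k, v -> f / _ #: no change
surface: deripavuvigedagapi

cell POLE=ol, GRD=ra, VEL=ol:
underlying: deripvuv-ige-liv-vg
1. 0 -> a / C _ C: inserts after position(s) 5, 14, 15: deripavuvigelivavag
2. b -> p, g -> k, v -> f / _ #: fires at position(s) 19: deripavuvigelivavak
surface: deripavuvigelivavak

cell POLE=ol, GRD=ki, VEL=ki:
underlying: deripvuv-ige-mte-pi
1. 0 -> a / C _ C: inserts after position(s) 5, 12: deripavuvigematepi
2. b -> p, g -> k, v -> f / _ #: no change
surface: deripavuvigematepi

cell POLE=ak, GRD=ki, VEL=pa:
underlying: deripvuv-ve-riz
1. 0 -> a / C _ C: inserts after position(s) 5, 8: deripavuvaveriz
2. b -> p, g -> k, v -> f / _ #: no change
surface: deripavuvaveriz


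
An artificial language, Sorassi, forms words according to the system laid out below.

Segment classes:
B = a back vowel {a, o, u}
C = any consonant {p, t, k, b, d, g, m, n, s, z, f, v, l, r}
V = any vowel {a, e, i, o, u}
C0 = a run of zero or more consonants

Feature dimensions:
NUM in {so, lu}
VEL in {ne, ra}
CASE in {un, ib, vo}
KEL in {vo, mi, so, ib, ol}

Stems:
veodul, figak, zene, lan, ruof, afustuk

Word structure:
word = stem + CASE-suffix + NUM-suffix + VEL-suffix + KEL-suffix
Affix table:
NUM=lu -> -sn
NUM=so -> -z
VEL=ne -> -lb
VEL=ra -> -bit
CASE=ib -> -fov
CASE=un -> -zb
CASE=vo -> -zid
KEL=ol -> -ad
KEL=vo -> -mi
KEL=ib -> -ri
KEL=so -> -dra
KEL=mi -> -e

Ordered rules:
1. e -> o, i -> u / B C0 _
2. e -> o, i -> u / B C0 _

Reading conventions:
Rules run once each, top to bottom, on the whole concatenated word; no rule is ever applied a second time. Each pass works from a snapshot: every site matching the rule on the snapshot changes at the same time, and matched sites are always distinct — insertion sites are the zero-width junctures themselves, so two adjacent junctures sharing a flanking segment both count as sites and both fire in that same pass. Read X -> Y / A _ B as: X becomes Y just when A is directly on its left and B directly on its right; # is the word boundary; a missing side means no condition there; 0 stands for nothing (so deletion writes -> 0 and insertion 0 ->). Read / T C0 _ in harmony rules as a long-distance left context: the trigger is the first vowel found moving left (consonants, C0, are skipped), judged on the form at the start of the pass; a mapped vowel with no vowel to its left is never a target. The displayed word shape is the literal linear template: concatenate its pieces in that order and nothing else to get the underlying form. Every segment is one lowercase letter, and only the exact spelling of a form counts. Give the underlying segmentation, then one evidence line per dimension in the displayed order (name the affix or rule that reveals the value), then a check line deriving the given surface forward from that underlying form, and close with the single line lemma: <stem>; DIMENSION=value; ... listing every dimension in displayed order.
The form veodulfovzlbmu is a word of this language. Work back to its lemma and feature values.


underlying: veodul-fov-z-lb-mi
NUM=so - signalled by the affix -z
VEL=ne - signalled by the affix -lb
CASE=ib - signalled by the affix -fov
KEL=vo - signalled by the affix -mi
check: veodulfovzlbmi -> veodulfovzlbmu -> veodulfovzlbmu
lemma: veodul; NUM=so; VEL=ne; CASE=ib; KEL=vo
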